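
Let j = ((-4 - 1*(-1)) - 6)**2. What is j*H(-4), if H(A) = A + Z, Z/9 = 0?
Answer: -324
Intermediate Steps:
Z = 0 (Z = 9*0 = 0)
H(A) = A (H(A) = A + 0 = A)
j = 81 (j = ((-4 + 1) - 6)**2 = (-3 - 6)**2 = (-9)**2 = 81)
j*H(-4) = 81*(-4) = -324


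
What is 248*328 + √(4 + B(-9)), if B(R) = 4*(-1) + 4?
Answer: 81346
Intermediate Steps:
B(R) = 0 (B(R) = -4 + 4 = 0)
248*328 + √(4 + B(-9)) = 248*328 + √(4 + 0) = 81344 + √4 = 81344 + 2 = 81346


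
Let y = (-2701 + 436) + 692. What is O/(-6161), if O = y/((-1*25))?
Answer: -1573/154025 ≈ -0.010213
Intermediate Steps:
y = -1573 (y = -2265 + 692 = -1573)
O = 1573/25 (O = -1573/((-1*25)) = -1573/(-25) = -1573*(-1/25) = 1573/25 ≈ 62.920)
O/(-6161) = (1573/25)/(-6161) = (1573/25)*(-1/6161) = -1573/154025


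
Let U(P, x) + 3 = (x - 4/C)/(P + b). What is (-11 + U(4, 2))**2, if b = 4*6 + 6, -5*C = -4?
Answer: 229441/1156 ≈ 198.48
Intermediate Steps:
C = 4/5 (C = -1/5*(-4) = 4/5 ≈ 0.80000)
b = 30 (b = 24 + 6 = 30)
U(P, x) = -3 + (-5 + x)/(30 + P) (U(P, x) = -3 + (x - 4/4/5)/(P + 30) = -3 + (x - 4*5/4)/(30 + P) = -3 + (x - 5)/(30 + P) = -3 + (-5 + x)/(30 + P))
(-11 + U(4, 2))**2 = (-11 + (-95 + 2 - 3*4)/(30 + 4))**2 = (-11 + (-95 + 2 - 12)/34)**2 = (-11 + (1/34)*(-105))**2 = (-11 - 105/34)**2 = (-479/34)**2 = 229441/1156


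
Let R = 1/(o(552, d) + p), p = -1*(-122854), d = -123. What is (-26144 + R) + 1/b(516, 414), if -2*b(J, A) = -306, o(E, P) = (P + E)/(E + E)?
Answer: -180843061466561/6917193495 ≈ -26144.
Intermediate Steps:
o(E, P) = (E + P)/(2*E) (o(E, P) = (E + P)/((2*E)) = (E + P)*(1/(2*E)) = (E + P)/(2*E))
b(J, A) = 153 (b(J, A) = -½*(-306) = 153)
p = 122854
R = 368/45210415 (R = 1/((½)*(552 - 123)/552 + 122854) = 1/((½)*(1/552)*429 + 122854) = 1/(143/368 + 122854) = 1/(45210415/368) = 368/45210415 ≈ 8.1397e-6)
(-26144 + R) + 1/b(516, 414) = (-26144 + 368/45210415) + 1/153 = -1181981089392/45210415 + 1/153 = -180843061466561/6917193495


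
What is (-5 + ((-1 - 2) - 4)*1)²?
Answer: 144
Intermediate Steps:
(-5 + ((-1 - 2) - 4)*1)² = (-5 + (-3 - 4)*1)² = (-5 - 7*1)² = (-5 - 7)² = (-12)² = 144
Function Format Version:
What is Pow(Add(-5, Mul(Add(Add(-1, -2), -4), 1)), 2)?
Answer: 144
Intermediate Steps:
Pow(Add(-5, Mul(Add(Add(-1, -2), -4), 1)), 2) = Pow(Add(-5, Mul(Add(-3, -4), 1)), 2) = Pow(Add(-5, Mul(-7, 1)), 2) = Pow(Add(-5, -7), 2) = Pow(-12, 2) = 144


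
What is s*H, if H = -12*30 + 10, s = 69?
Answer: -24150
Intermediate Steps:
H = -350 (H = -360 + 10 = -350)
s*H = 69*(-350) = -24150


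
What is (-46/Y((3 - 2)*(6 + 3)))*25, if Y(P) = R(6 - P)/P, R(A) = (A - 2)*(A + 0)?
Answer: -690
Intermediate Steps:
R(A) = A*(-2 + A) (R(A) = (-2 + A)*A = A*(-2 + A))
Y(P) = (4 - P)*(6 - P)/P (Y(P) = ((6 - P)*(-2 + (6 - P)))/P = ((6 - P)*(4 - P))/P = ((4 - P)*(6 - P))/P = (4 - P)*(6 - P)/P)
(-46/Y((3 - 2)*(6 + 3)))*25 = (-46/(-10 + (3 - 2)*(6 + 3) + 24/(((3 - 2)*(6 + 3)))))*25 = (-46/(-10 + 1*9 + 24/((1*9))))*25 = (-46/(-10 + 9 + 24/9))*25 = (-46/(-10 + 9 + 24*(1/9)))*25 = (-46/(-10 + 9 + 8/3))*25 = (-46/(5/3))*25 = ((3/5)*(-46))*25 = -138/5*25 = -690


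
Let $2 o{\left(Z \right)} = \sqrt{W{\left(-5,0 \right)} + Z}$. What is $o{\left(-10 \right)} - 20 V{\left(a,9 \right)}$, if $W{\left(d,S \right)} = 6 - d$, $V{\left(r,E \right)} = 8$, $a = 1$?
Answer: $- \frac{319}{2} \approx -159.5$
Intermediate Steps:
$o{\left(Z \right)} = \frac{\sqrt{11 + Z}}{2}$ ($o{\left(Z \right)} = \frac{\sqrt{\left(6 - -5\right) + Z}}{2} = \frac{\sqrt{\left(6 + 5\right) + Z}}{2} = \frac{\sqrt{11 + Z}}{2}$)
$o{\left(-10 \right)} - 20 V{\left(a,9 \right)} = \frac{\sqrt{11 - 10}}{2} - 160 = \frac{\sqrt{1}}{2} - 160 = \frac{1}{2} \cdot 1 - 160 = \frac{1}{2} - 160 = - \frac{319}{2}$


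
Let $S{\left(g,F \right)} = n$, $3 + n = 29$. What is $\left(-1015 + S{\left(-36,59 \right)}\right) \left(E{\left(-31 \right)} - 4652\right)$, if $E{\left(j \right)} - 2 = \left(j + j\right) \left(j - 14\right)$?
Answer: $1839540$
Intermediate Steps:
$n = 26$ ($n = -3 + 29 = 26$)
$S{\left(g,F \right)} = 26$
$E{\left(j \right)} = 2 + 2 j \left(-14 + j\right)$ ($E{\left(j \right)} = 2 + \left(j + j\right) \left(j - 14\right) = 2 + 2 j \left(-14 + j\right)$)
$\left(-1015 + S{\left(-36,59 \right)}\right) \left(E{\left(-31 \right)} - 4652\right) = \left(-1015 + 26\right) \left(\left(2 - -868 + 2 \left(-31\right)^{2}\right) - 4652\right) = - 989 \left(\left(2 + 868 + 2 \cdot 961\right) - 4652\right) = - 989 \left(\left(2 + 868 + 1922\right) - 4652\right) = - 989 \left(2792 - 4652\right) = \left(-989\right) \left(-1860\right) = 1839540$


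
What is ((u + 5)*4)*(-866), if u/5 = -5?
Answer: 69280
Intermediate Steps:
u = -25 (u = 5*(-5) = -25)
((u + 5)*4)*(-866) = ((-25 + 5)*4)*(-866) = -20*4*(-866) = -80*(-866) = 69280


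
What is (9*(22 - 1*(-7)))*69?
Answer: 18009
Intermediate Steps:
(9*(22 - 1*(-7)))*69 = (9*(22 + 7))*69 = (9*29)*69 = 261*69 = 18009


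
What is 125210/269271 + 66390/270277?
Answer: 51718284860/72777758067 ≈ 0.71063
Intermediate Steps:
125210/269271 + 66390/270277 = 51718284860/72777758067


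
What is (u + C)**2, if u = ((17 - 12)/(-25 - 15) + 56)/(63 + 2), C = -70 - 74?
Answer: 5540271489/270400 ≈ 20489.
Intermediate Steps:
C = -144
u = 447/520 (u = (5/(-40) + 56)/65 = (5*(-1/40) + 56)*(1/65) = (-1/8 + 56)*(1/65) = (447/8)*(1/65) = 447/520 ≈ 0.85962)
(u + C)**2 = (447/520 - 144)**2 = (-74433/520)**2 = 5540271489/270400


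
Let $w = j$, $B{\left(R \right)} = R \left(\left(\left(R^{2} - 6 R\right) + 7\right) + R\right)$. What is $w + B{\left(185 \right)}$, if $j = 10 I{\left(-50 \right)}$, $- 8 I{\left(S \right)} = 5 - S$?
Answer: $\frac{24646905}{4} \approx 6.1617 \cdot 10^{6}$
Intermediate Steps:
$I{\left(S \right)} = - \frac{5}{8} + \frac{S}{8}$ ($I{\left(S \right)} = - \frac{5 - S}{8} = - \frac{5}{8} + \frac{S}{8}$)
$B{\left(R \right)} = R \left(7 + R^{2} - 5 R\right)$ ($B{\left(R \right)} = R \left(\left(7 + R^{2} - 6 R\right) + R\right) = R \left(7 + R^{2} - 5 R\right)$)
$j = - \frac{275}{4}$ ($j = 10 \left(- \frac{5}{8} + \frac{1}{8} \left(-50\right)\right) = 10 \left(- \frac{5}{8} - \frac{25}{4}\right) = 10 \left(- \frac{55}{8}\right) = - \frac{275}{4} \approx -68.75$)
$w = - \frac{275}{4} \approx -68.75$
$w + B{\left(185 \right)} = - \frac{275}{4} + 185 \left(7 + 185^{2} - 925\right) = - \frac{275}{4} + 185 \left(7 + 34225 - 925\right) = - \frac{275}{4} + 185 \cdot 33307 = - \frac{275}{4} + 6161795 = \frac{24646905}{4}$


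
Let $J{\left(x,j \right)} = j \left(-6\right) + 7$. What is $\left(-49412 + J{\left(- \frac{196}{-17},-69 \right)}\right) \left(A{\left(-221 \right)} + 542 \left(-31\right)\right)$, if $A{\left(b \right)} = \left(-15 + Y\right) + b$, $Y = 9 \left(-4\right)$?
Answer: $836472334$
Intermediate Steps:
$Y = -36$
$J{\left(x,j \right)} = 7 - 6 j$ ($J{\left(x,j \right)} = - 6 j + 7 = 7 - 6 j$)
$A{\left(b \right)} = -51 + b$ ($A{\left(b \right)} = \left(-15 - 36\right) + b = -51 + b$)
$\left(-49412 + J{\left(- \frac{196}{-17},-69 \right)}\right) \left(A{\left(-221 \right)} + 542 \left(-31\right)\right) = \left(-49412 + \left(7 - -414\right)\right) \left(\left(-51 - 221\right) + 542 \left(-31\right)\right) = \left(-49412 + \left(7 + 414\right)\right) \left(-272 - 16802\right) = \left(-49412 + 421\right) \left(-17074\right) = \left(-48991\right) \left(-17074\right) = 836472334$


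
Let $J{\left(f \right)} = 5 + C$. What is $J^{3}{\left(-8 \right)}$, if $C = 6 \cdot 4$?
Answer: $24389$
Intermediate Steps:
$C = 24$
$J{\left(f \right)} = 29$ ($J{\left(f \right)} = 5 + 24 = 29$)
$J^{3}{\left(-8 \right)} = 29^{3} = 24389$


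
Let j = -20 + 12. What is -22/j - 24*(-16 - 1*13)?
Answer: 2795/4 ≈ 698.75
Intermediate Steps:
j = -8
-22/j - 24*(-16 - 1*13) = -22/(-8) - 24*(-16 - 1*13) = -22*(-⅛) - 24*(-16 - 13) = 11/4 - 24*(-29) = 11/4 + 696 = 2795/4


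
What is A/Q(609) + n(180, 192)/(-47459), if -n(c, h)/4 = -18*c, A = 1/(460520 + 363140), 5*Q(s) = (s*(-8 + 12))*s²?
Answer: -1928833951662972061/7063312539504262608 ≈ -0.27308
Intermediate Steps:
Q(s) = 4*s³/5 (Q(s) = ((s*(-8 + 12))*s²)/5 = ((s*4)*s²)/5 = ((4*s)*s²)/5 = (4*s³)/5 = 4*s³/5)
A = 1/823660 ≈ 1.2141e-6
n(c, h) = 72*c (n(c, h) = -(-72)*c = 72*c)
A/Q(609) + n(180, 192)/(-47459) = 1/(823660*(((⅘)*609³))) + (72*180)/(-47459) = 1/(823660*(((⅘)*225866529))) + 12960*(-1/47459) = 1/(823660*(903466116/5)) - 12960/47459 = (1/823660)*(5/903466116) - 12960/47459 = 1/148829780220912 - 12960/47459 = -1928833951662972061/7063312539504262608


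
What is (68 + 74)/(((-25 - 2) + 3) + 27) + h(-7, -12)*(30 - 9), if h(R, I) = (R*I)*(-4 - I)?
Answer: 42478/3 ≈ 14159.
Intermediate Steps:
h(R, I) = I*R*(-4 - I) (h(R, I) = (I*R)*(-4 - I) = I*R*(-4 - I))
(68 + 74)/(((-25 - 2) + 3) + 27) + h(-7, -12)*(30 - 9) = (68 + 74)/(((-25 - 2) + 3) + 27) + (-1*(-12)*(-7)*(4 - 12))*(30 - 9) = 142/((-27 + 3) + 27) - 1*(-12)*(-7)*(-8)*21 = 142/(-24 + 27) + 672*21 = 142/3 + 14112 = 42478/3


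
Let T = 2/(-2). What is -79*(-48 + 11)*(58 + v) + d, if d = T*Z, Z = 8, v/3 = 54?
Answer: 643052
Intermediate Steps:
v = 162 (v = 3*54 = 162)
T = -1 (T = 2*(-½) = -1)
d = -8 (d = -1*8 = -8)
-79*(-48 + 11)*(58 + v) + d = -79*(-48 + 11)*(58 + 162) - 8 = -(-2923)*220 - 8 = -79*(-8140) - 8 = 643060 - 8 = 643052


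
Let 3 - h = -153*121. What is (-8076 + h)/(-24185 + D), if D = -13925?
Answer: -1044/3811 ≈ -0.27394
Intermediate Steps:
h = 18516 (h = 3 - (-153)*121 = 3 - 1*(-18513) = 3 + 18513 = 18516)
(-8076 + h)/(-24185 + D) = (-8076 + 18516)/(-24185 - 13925) = 10440/(-38110) = 10440*(-1/38110) = -1044/3811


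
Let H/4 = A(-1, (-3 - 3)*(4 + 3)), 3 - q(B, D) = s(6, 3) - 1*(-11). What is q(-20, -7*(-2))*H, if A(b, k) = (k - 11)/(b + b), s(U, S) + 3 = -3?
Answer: -212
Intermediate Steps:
s(U, S) = -6 (s(U, S) = -3 - 3 = -6)
q(B, D) = -2 (q(B, D) = 3 - (-6 - 1*(-11)) = 3 - (-6 + 11) = 3 - 1*5 = 3 - 5 = -2)
A(b, k) = (-11 + k)/(2*b) (A(b, k) = (-11 + k)/((2*b)) = (-11 + k)*(1/(2*b)) = (-11 + k)/(2*b))
H = 106 (H = 4*((½)*(-11 + (-3 - 3)*(4 + 3))/(-1)) = 4*((½)*(-1)*(-11 - 6*7)) = 4*((½)*(-1)*(-11 - 42)) = 4*((½)*(-1)*(-53)) = 4*(53/2) = 106)
q(-20, -7*(-2))*H = -2*106 = -212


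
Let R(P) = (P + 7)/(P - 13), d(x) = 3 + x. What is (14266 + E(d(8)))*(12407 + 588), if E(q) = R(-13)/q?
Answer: 26510332795/143 ≈ 1.8539e+8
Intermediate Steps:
R(P) = (7 + P)/(-13 + P)
E(q) = 3/(13*q) (E(q) = ((7 - 13)/(-13 - 13))/q = (-6/(-26))/q = (-1/26*(-6))/q = 3/(13*q))
(14266 + E(d(8)))*(12407 + 588) = (14266 + 3/(13*(3 + 8)))*(12407 + 588) = (14266 + (3/13)/11)*12995 = (14266 + (3/13)*(1/11))*12995 = (14266 + 3/143)*12995 = (2040041/143)*12995 = 26510332795/143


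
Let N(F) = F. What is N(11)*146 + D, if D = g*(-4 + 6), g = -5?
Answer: 1596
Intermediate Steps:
D = -10 (D = -5*(-4 + 6) = -5*2 = -10)
N(11)*146 + D = 11*146 - 10 = 1606 - 10 = 1596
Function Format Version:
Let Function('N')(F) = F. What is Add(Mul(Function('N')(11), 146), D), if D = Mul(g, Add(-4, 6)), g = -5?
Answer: 1596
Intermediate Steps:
D = -10 (D = Mul(-5, Add(-4, 6)) = Mul(-5, 2) = -10)
Add(Mul(Function('N')(11), 146), D) = Add(Mul(11, 146), -10) = Add(1606, -10) = 1596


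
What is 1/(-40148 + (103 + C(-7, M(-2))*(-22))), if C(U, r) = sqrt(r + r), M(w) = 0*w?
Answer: -1/40045 ≈ -2.4972e-5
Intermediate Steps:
M(w) = 0
C(U, r) = sqrt(2)*sqrt(r) (C(U, r) = sqrt(2*r) = sqrt(2)*sqrt(r))
1/(-40148 + (103 + C(-7, M(-2))*(-22))) = 1/(-40148 + (103 + (sqrt(2)*sqrt(0))*(-22))) = 1/(-40148 + (103 + (sqrt(2)*0)*(-22))) = 1/(-40148 + (103 + 0*(-22))) = 1/(-40148 + (103 + 0)) = 1/(-40148 + 103) = 1/(-40045) = -1/40045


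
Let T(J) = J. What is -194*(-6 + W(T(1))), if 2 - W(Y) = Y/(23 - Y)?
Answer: 8633/11 ≈ 784.82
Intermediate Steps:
W(Y) = 2 - Y/(23 - Y)
-194*(-6 + W(T(1))) = -194*(-6 + (-46 + 3*1)/(-23 + 1)) = -194*(-6 + (-46 + 3)/(-22)) = -194*(-6 - 1/22*(-43)) = -194*(-6 + 43/22) = -194*(-89/22) = 8633/11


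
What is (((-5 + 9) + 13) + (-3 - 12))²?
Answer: 4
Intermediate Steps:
(((-5 + 9) + 13) + (-3 - 12))² = ((4 + 13) - 15)² = (17 - 15)² = 2² = 4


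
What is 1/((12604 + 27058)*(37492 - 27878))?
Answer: 1/381310468 ≈ 2.6225e-9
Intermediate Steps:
1/((12604 + 27058)*(37492 - 27878)) = 1/(39662*9614) = 1/381310468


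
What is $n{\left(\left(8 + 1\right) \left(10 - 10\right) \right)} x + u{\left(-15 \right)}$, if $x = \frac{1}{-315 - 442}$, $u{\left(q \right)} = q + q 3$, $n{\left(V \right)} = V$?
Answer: $-60$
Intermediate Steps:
$u{\left(q \right)} = 4 q$ ($u{\left(q \right)} = q + 3 q = 4 q$)
$x = - \frac{1}{757}$ ($x = \frac{1}{-757} = - \frac{1}{757} \approx -0.001321$)
$n{\left(\left(8 + 1\right) \left(10 - 10\right) \right)} x + u{\left(-15 \right)} = \left(8 + 1\right) \left(10 - 10\right) \left(- \frac{1}{757}\right) + 4 \left(-15\right) = 9 \cdot 0 \left(- \frac{1}{757}\right) - 60 = 0 \left(- \frac{1}{757}\right) - 60 = 0 - 60 = -60$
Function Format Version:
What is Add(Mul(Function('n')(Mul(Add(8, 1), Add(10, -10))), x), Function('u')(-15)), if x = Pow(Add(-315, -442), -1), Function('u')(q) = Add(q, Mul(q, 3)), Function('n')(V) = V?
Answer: -60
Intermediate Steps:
Function('u')(q) = Mul(4, q) (Function('u')(q) = Add(q, Mul(3, q)) = Mul(4, q))
x = Rational(-1, 757) (x = Pow(-757, -1) = Rational(-1, 757) ≈ -0.0013210)
Add(Mul(Function('n')(Mul(Add(8, 1), Add(10, -10))), x), Function('u')(-15)) = Add(Mul(Mul(Add(8, 1), Add(10, -10)), Rational(-1, 757)), Mul(4, -15)) = Add(Mul(Mul(9, 0), Rational(-1, 757)), -60) = Add(Mul(0, Rational(-1, 757)), -60) = Add(0, -60) = -60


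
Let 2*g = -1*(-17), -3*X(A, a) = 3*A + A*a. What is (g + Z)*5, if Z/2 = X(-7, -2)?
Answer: 395/6 ≈ 65.833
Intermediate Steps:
X(A, a) = -A - A*a/3 (X(A, a) = -(3*A + A*a)/3 = -A - A*a/3)
Z = 14/3 (Z = 2*(-1/3*(-7)*(3 - 2)) = 2*(-1/3*(-7)*1) = 2*(7/3) = 14/3 ≈ 4.6667)
g = 17/2 (g = (-1*(-17))/2 = (1/2)*17 = 17/2 ≈ 8.5000)
(g + Z)*5 = (17/2 + 14/3)*5 = (79/6)*5 = 395/6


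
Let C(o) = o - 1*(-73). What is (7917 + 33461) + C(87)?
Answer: 41538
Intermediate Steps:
C(o) = 73 + o (C(o) = o + 73 = 73 + o)
(7917 + 33461) + C(87) = (7917 + 33461) + (73 + 87) = 41378 + 160 = 41538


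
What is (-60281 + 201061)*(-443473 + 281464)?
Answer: -22807627020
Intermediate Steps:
(-60281 + 201061)*(-443473 + 281464) = 140780*(-162009) = -22807627020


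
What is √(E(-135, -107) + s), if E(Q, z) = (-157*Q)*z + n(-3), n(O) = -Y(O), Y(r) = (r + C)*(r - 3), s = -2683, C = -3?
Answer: 2*I*√567646 ≈ 1506.8*I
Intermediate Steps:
Y(r) = (-3 + r)² (Y(r) = (r - 3)*(r - 3) = (-3 + r)*(-3 + r) = (-3 + r)²)
n(O) = -9 - O² + 6*O (n(O) = -(9 + O² - 6*O) = -9 - O² + 6*O)
E(Q, z) = -36 - 157*Q*z (E(Q, z) = (-157*Q)*z + (-9 - 1*(-3)² + 6*(-3)) = -157*Q*z + (-9 - 1*9 - 18) = -157*Q*z + (-9 - 9 - 18) = -157*Q*z - 36 = -36 - 157*Q*z)
√(E(-135, -107) + s) = √((-36 - 157*(-135)*(-107)) - 2683) = √((-36 - 2267865) - 2683) = √(-2267901 - 2683) = √(-2270584) = 2*I*√567646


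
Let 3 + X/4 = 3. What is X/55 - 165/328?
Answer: -165/328 ≈ -0.50305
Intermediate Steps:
X = 0 (X = -12 + 4*3 = -12 + 12 = 0)
X/55 - 165/328 = 0/55 - 165/328 = 0*(1/55) - 165*1/328 = 0 - 165/328 = -165/328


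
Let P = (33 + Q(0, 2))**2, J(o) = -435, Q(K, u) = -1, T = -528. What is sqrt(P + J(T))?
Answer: sqrt(589) ≈ 24.269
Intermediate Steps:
P = 1024 (P = (33 - 1)**2 = 32**2 = 1024)
sqrt(P + J(T)) = sqrt(1024 - 435) = sqrt(589)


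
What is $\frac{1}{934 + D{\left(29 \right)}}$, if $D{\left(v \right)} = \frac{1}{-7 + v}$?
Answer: $\frac{22}{20549} \approx 0.0010706$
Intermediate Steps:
$\frac{1}{934 + D{\left(29 \right)}} = \frac{1}{934 + \frac{1}{-7 + 29}} = \frac{1}{934 + \frac{1}{22}} = \frac{1}{\frac{20549}{22}} = \frac{22}{20549}$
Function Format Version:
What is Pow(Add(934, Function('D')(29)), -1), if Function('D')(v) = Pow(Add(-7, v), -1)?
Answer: Rational(22, 20549) ≈ 0.0010706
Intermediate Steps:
Pow(Add(934, Function('D')(29)), -1) = Pow(Add(934, Pow(Add(-7, 29), -1)), -1) = Pow(Add(934, Pow(22, -1)), -1) = Pow(Add(934, Rational(1, 22)), -1) = Pow(Rational(20549, 22), -1) = Rational(22, 20549)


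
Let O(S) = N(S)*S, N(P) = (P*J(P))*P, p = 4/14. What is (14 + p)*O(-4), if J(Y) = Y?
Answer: 25600/7 ≈ 3657.1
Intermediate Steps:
p = 2/7 (p = 4*(1/14) = 2/7 ≈ 0.28571)
N(P) = P³ (N(P) = (P*P)*P = P²*P = P³)
O(S) = S⁴ (O(S) = S³*S = S⁴)
(14 + p)*O(-4) = (14 + 2/7)*(-4)⁴ = (100/7)*256 = 25600/7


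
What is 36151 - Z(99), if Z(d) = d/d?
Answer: 36150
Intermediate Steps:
Z(d) = 1
36151 - Z(99) = 36151 - 1*1 = 36151 - 1 = 36150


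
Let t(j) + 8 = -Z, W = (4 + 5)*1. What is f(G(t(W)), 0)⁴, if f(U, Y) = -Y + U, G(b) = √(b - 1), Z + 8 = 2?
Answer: 9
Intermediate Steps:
Z = -6 (Z = -8 + 2 = -6)
W = 9 (W = 9*1 = 9)
t(j) = -2 (t(j) = -8 - 1*(-6) = -8 + 6 = -2)
G(b) = √(-1 + b)
f(U, Y) = U - Y
f(G(t(W)), 0)⁴ = (√(-1 - 2) - 1*0)⁴ = (√(-3) + 0)⁴ = (I*√3 + 0)⁴ = (I*√3)⁴ = 9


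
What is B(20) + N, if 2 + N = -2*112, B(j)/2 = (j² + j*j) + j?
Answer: 1414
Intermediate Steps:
B(j) = 2*j + 4*j² (B(j) = 2*((j² + j*j) + j) = 2*((j² + j²) + j) = 2*(2*j² + j) = 2*(j + 2*j²) = 2*j + 4*j²)
N = -226 (N = -2 - 2*112 = -2 - 224 = -226)
B(20) + N = 2*20*(1 + 2*20) - 226 = 2*20*(1 + 40) - 226 = 2*20*41 - 226 = 1640 - 226 = 1414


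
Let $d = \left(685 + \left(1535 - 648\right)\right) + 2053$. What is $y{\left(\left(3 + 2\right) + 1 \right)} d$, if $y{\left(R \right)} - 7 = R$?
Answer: $47125$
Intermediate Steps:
$y{\left(R \right)} = 7 + R$
$d = 3625$ ($d = \left(685 + \left(1535 - 648\right)\right) + 2053 = \left(685 + 887\right) + 2053 = 1572 + 2053 = 3625$)
$y{\left(\left(3 + 2\right) + 1 \right)} d = \left(7 + \left(\left(3 + 2\right) + 1\right)\right) 3625 = \left(7 + \left(5 + 1\right)\right) 3625 = \left(7 + 6\right) 3625 = 13 \cdot 3625 = 47125$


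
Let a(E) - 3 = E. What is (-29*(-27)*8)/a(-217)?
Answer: -3132/107 ≈ -29.271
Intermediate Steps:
a(E) = 3 + E
(-29*(-27)*8)/a(-217) = (-29*(-27)*8)/(3 - 217) = (783*8)/(-214) = 6264*(-1/214) = -3132/107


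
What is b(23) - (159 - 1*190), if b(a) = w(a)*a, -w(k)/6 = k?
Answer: -3143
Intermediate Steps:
w(k) = -6*k
b(a) = -6*a² (b(a) = (-6*a)*a = -6*a²)
b(23) - (159 - 1*190) = -6*23² - (159 - 1*190) = -6*529 - (159 - 190) = -3174 - 1*(-31) = -3174 + 31 = -3143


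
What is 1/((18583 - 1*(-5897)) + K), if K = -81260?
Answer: -1/56780 ≈ -1.7612e-5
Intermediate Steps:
1/((18583 - 1*(-5897)) + K) = 1/((18583 - 1*(-5897)) - 81260) = 1/((18583 + 5897) - 81260) = 1/(24480 - 81260) = 1/(-56780) = -1/56780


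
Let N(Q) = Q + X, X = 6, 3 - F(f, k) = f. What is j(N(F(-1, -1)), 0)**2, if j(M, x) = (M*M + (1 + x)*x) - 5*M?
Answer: 2500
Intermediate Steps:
F(f, k) = 3 - f
N(Q) = 6 + Q (N(Q) = Q + 6 = 6 + Q)
j(M, x) = M**2 - 5*M + x*(1 + x) (j(M, x) = (M**2 + x*(1 + x)) - 5*M = M**2 - 5*M + x*(1 + x))
j(N(F(-1, -1)), 0)**2 = (0 + (6 + (3 - 1*(-1)))**2 + 0**2 - 5*(6 + (3 - 1*(-1))))**2 = (0 + (6 + (3 + 1))**2 + 0 - 5*(6 + (3 + 1)))**2 = (0 + (6 + 4)**2 + 0 - 5*(6 + 4))**2 = (0 + 10**2 + 0 - 5*10)**2 = (0 + 100 + 0 - 50)**2 = 50**2 = 2500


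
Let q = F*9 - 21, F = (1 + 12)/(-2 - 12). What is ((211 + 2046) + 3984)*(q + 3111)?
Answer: 269255463/14 ≈ 1.9233e+7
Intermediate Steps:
F = -13/14 (F = 13/(-14) = 13*(-1/14) = -13/14 ≈ -0.92857)
q = -411/14 (q = -13/14*9 - 21 = -117/14 - 21 = -411/14 ≈ -29.357)
((211 + 2046) + 3984)*(q + 3111) = ((211 + 2046) + 3984)*(-411/14 + 3111) = (2257 + 3984)*(43143/14) = 6241*(43143/14) = 269255463/14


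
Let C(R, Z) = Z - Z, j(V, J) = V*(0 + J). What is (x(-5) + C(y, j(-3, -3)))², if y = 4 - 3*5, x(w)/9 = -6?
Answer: 2916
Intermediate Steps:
j(V, J) = J*V (j(V, J) = V*J = J*V)
x(w) = -54 (x(w) = 9*(-6) = -54)
y = -11 (y = 4 - 15 = -11)
C(R, Z) = 0
(x(-5) + C(y, j(-3, -3)))² = (-54 + 0)² = (-54)² = 2916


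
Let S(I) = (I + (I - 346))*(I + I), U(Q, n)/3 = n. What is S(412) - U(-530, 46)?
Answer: 393734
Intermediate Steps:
U(Q, n) = 3*n
S(I) = 2*I*(-346 + 2*I) (S(I) = (I + (-346 + I))*(2*I) = (-346 + 2*I)*(2*I) = 2*I*(-346 + 2*I))
S(412) - U(-530, 46) = 4*412*(-173 + 412) - 3*46 = 4*412*239 - 1*138 = 393872 - 138 = 393734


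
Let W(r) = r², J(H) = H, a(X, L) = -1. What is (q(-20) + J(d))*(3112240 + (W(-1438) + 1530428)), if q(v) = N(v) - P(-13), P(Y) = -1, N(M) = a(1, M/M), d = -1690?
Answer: -11340765280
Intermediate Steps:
N(M) = -1
q(v) = 0 (q(v) = -1 - 1*(-1) = -1 + 1 = 0)
(q(-20) + J(d))*(3112240 + (W(-1438) + 1530428)) = (0 - 1690)*(3112240 + ((-1438)² + 1530428)) = -1690*(3112240 + (2067844 + 1530428)) = -1690*(3112240 + 3598272) = -1690*6710512 = -11340765280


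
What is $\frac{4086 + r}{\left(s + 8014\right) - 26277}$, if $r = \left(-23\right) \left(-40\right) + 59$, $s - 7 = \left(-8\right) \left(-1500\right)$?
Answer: $- \frac{5065}{6256} \approx -0.80962$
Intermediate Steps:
$s = 12007$ ($s = 7 - -12000 = 7 + 12000 = 12007$)
$r = 979$ ($r = 920 + 59 = 979$)
$\frac{4086 + r}{\left(s + 8014\right) - 26277} = \frac{4086 + 979}{\left(12007 + 8014\right) - 26277} = \frac{5065}{20021 - 26277} = \frac{5065}{-6256} = 5065 \left(- \frac{1}{6256}\right) = - \frac{5065}{6256}$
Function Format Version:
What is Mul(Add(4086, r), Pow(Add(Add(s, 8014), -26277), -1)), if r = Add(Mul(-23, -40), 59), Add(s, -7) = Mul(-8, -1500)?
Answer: Rational(-5065, 6256) ≈ -0.80962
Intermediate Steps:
s = 12007 (s = Add(7, Mul(-8, -1500)) = Add(7, 12000) = 12007)
r = 979 (r = Add(920, 59) = 979)
Mul(Add(4086, r), Pow(Add(Add(s, 8014), -26277), -1)) = Mul(Add(4086, 979), Pow(Add(Add(12007, 8014), -26277), -1)) = Mul(5065, Pow(Add(20021, -26277), -1)) = Mul(5065, Pow(-6256, -1)) = Mul(5065, Rational(-1, 6256)) = Rational(-5065, 6256)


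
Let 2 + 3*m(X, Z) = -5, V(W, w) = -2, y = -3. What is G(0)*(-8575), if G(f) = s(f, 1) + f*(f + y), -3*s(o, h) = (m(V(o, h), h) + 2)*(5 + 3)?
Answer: -68600/9 ≈ -7622.2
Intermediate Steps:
m(X, Z) = -7/3 (m(X, Z) = -⅔ + (⅓)*(-5) = -⅔ - 5/3 = -7/3)
s(o, h) = 8/9 (s(o, h) = -(-7/3 + 2)*(5 + 3)/3 = -(-1)*8/9 = -⅓*(-8/3) = 8/9)
G(f) = 8/9 + f*(-3 + f) (G(f) = 8/9 + f*(f - 3) = 8/9 + f*(-3 + f))
G(0)*(-8575) = (8/9 + 0² - 3*0)*(-8575) = (8/9 + 0 + 0)*(-8575) = (8/9)*(-8575) = -68600/9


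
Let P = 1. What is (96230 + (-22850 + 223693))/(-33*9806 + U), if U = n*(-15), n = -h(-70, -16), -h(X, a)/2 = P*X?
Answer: -297073/321498 ≈ -0.92403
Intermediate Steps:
h(X, a) = -2*X
n = -140 (n = -(-2)*(-70) = -1*140 = -140)
U = 2100 (U = -140*(-15) = 2100)
(96230 + (-22850 + 223693))/(-33*9806 + U) = (96230 + (-22850 + 223693))/(-33*9806 + 2100) = (96230 + 200843)/(-323598 + 2100) = 297073/(-321498) = 297073*(-1/321498) = -297073/321498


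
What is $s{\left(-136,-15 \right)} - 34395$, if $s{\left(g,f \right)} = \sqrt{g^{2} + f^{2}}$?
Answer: $-34395 + \sqrt{18721} \approx -34258.0$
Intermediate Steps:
$s{\left(g,f \right)} = \sqrt{f^{2} + g^{2}}$
$s{\left(-136,-15 \right)} - 34395 = \sqrt{\left(-15\right)^{2} + \left(-136\right)^{2}} - 34395 = \sqrt{225 + 18496} - 34395 = \sqrt{18721} - 34395 = -34395 + \sqrt{18721}$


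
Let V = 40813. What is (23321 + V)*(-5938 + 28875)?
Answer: 1471041558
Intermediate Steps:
(23321 + V)*(-5938 + 28875) = (23321 + 40813)*(-5938 + 28875) = 64134*22937 = 1471041558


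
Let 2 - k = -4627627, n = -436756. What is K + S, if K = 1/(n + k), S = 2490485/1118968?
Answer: 10437307462373/4689452779064 ≈ 2.2257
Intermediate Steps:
k = 4627629 (k = 2 - 1*(-4627627) = 2 + 4627627 = 4627629)
S = 2490485/1118968 (S = 2490485*(1/1118968) = 2490485/1118968 ≈ 2.2257)
K = 1/4190873 (K = 1/(-436756 + 4627629) = 1/4190873 ≈ 2.3861e-7)
K + S = 1/4190873 + 2490485/1118968 = 10437307462373/4689452779064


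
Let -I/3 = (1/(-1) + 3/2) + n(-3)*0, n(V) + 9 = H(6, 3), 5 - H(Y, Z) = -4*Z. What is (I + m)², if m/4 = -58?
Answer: 218089/4 ≈ 54522.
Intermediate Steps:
H(Y, Z) = 5 + 4*Z (H(Y, Z) = 5 - (-4)*Z = 5 + 4*Z)
n(V) = 8 (n(V) = -9 + (5 + 4*3) = -9 + (5 + 12) = -9 + 17 = 8)
I = -3/2 (I = -3*((1/(-1) + 3/2) + 8*0) = -3*((1*(-1) + 3*(½)) + 0) = -3*((-1 + 3/2) + 0) = -3*(½ + 0) = -3*½ = -3/2 ≈ -1.5000)
m = -232 (m = 4*(-58) = -232)
(I + m)² = (-3/2 - 232)² = (-467/2)² = 218089/4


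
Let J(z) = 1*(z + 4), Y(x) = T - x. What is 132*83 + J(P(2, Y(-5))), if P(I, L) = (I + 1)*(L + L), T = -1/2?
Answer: 10987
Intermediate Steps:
T = -1/2 (T = -1*1/2 = -1/2 ≈ -0.50000)
Y(x) = -1/2 - x
P(I, L) = 2*L*(1 + I) (P(I, L) = (1 + I)*(2*L) = 2*L*(1 + I))
J(z) = 4 + z (J(z) = 1*(4 + z) = 4 + z)
132*83 + J(P(2, Y(-5))) = 132*83 + (4 + 2*(-1/2 - 1*(-5))*(1 + 2)) = 10956 + (4 + 2*(-1/2 + 5)*3) = 10956 + (4 + 2*(9/2)*3) = 10956 + (4 + 27) = 10956 + 31 = 10987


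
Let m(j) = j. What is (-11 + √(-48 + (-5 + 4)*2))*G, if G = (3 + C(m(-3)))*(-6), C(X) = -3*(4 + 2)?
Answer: -990 + 450*I*√2 ≈ -990.0 + 636.4*I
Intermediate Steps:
C(X) = -18 (C(X) = -3*6 = -18)
G = 90 (G = (3 - 18)*(-6) = -15*(-6) = 90)
(-11 + √(-48 + (-5 + 4)*2))*G = (-11 + √(-48 + (-5 + 4)*2))*90 = (-11 + √(-48 - 1*2))*90 = (-11 + √(-48 - 2))*90 = (-11 + √(-50))*90 = (-11 + 5*I*√2)*90 = -990 + 450*I*√2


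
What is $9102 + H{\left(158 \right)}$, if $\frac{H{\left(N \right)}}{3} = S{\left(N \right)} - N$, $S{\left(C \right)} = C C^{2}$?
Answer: $11841564$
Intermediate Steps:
$S{\left(C \right)} = C^{3}$
$H{\left(N \right)} = - 3 N + 3 N^{3}$ ($H{\left(N \right)} = 3 \left(N^{3} - N\right) = - 3 N + 3 N^{3}$)
$9102 + H{\left(158 \right)} = 9102 + 3 \cdot 158 \left(-1 + 158^{2}\right) = 9102 + 3 \cdot 158 \left(-1 + 24964\right) = 9102 + 3 \cdot 158 \cdot 24963 = 9102 + 11832462 = 11841564$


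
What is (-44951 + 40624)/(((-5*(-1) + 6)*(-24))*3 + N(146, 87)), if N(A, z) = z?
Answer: 4327/705 ≈ 6.1376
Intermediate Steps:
(-44951 + 40624)/(((-5*(-1) + 6)*(-24))*3 + N(146, 87)) = (-44951 + 40624)/(((-5*(-1) + 6)*(-24))*3 + 87) = -4327/(((5 + 6)*(-24))*3 + 87) = -4327/((11*(-24))*3 + 87) = -4327/(-264*3 + 87) = -4327/(-792 + 87) = -4327/(-705) = -4327*(-1/705) = 4327/705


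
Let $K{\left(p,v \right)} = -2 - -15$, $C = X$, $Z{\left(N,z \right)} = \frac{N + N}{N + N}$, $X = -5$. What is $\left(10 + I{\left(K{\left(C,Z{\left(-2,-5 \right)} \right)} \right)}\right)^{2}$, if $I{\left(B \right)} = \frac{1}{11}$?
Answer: $\frac{12321}{121} \approx 101.83$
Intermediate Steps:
$Z{\left(N,z \right)} = 1$ ($Z{\left(N,z \right)} = \frac{2 N}{2 N} = 2 N \frac{1}{2 N} = 1$)
$C = -5$
$K{\left(p,v \right)} = 13$ ($K{\left(p,v \right)} = -2 + 15 = 13$)
$I{\left(B \right)} = \frac{1}{11}$
$\left(10 + I{\left(K{\left(C,Z{\left(-2,-5 \right)} \right)} \right)}\right)^{2} = \left(10 + \frac{1}{11}\right)^{2} = \left(\frac{111}{11}\right)^{2} = \frac{12321}{121}$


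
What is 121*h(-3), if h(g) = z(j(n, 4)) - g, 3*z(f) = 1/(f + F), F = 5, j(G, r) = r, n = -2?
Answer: 9922/27 ≈ 367.48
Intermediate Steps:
z(f) = 1/(3*(5 + f)) (z(f) = 1/(3*(f + 5)) = 1/(3*(5 + f)))
h(g) = 1/27 - g (h(g) = 1/(3*(5 + 4)) - g = (1/3)/9 - g = (1/3)*(1/9) - g = 1/27 - g)
121*h(-3) = 121*(1/27 - 1*(-3)) = 121*(1/27 + 3) = 121*(82/27) = 9922/27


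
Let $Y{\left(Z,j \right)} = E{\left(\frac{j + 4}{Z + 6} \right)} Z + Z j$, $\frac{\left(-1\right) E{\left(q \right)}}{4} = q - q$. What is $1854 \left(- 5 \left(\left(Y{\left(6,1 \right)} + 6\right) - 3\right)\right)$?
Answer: $-83430$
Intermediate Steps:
$E{\left(q \right)} = 0$ ($E{\left(q \right)} = - 4 \left(q - q\right) = \left(-4\right) 0 = 0$)
$Y{\left(Z,j \right)} = Z j$ ($Y{\left(Z,j \right)} = 0 Z + Z j = 0 + Z j = Z j$)
$1854 \left(- 5 \left(\left(Y{\left(6,1 \right)} + 6\right) - 3\right)\right) = 1854 \left(- 5 \left(\left(6 \cdot 1 + 6\right) - 3\right)\right) = 1854 \left(- 5 \left(\left(6 + 6\right) - 3\right)\right) = 1854 \left(- 5 \left(12 - 3\right)\right) = 1854 \left(\left(-5\right) 9\right) = 1854 \left(-45\right) = -83430$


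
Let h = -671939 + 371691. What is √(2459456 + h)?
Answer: 6*√59978 ≈ 1469.4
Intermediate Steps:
h = -300248
√(2459456 + h) = √(2459456 - 300248) = √2159208 = 6*√59978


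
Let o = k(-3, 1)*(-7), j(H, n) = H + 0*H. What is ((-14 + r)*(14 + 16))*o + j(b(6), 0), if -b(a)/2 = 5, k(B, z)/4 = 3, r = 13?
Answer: 2510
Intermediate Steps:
k(B, z) = 12 (k(B, z) = 4*3 = 12)
b(a) = -10 (b(a) = -2*5 = -10)
j(H, n) = H (j(H, n) = H + 0 = H)
o = -84 (o = 12*(-7) = -84)
((-14 + r)*(14 + 16))*o + j(b(6), 0) = ((-14 + 13)*(14 + 16))*(-84) - 10 = -1*30*(-84) - 10 = -30*(-84) - 10 = 2520 - 10 = 2510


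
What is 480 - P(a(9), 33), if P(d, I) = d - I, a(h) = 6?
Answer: 507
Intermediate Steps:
480 - P(a(9), 33) = 480 - (6 - 1*33) = 480 - (6 - 33) = 480 - 1*(-27) = 480 + 27 = 507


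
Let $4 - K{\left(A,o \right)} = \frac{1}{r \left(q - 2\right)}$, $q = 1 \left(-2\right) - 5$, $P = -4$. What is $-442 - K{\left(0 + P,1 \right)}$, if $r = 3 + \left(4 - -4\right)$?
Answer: $- \frac{44155}{99} \approx -446.01$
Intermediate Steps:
$r = 11$ ($r = 3 + \left(4 + 4\right) = 3 + 8 = 11$)
$q = -7$ ($q = -2 - 5 = -7$)
$K{\left(A,o \right)} = \frac{397}{99}$ ($K{\left(A,o \right)} = 4 - \frac{1}{11 \left(-7 - 2\right)} = 4 - \frac{1}{11 \left(-9\right)} = 4 - \frac{1}{-99} = 4 - - \frac{1}{99} = 4 + \frac{1}{99} = \frac{397}{99}$)
$-442 - K{\left(0 + P,1 \right)} = -442 - \frac{397}{99} = - \frac{44155}{99}$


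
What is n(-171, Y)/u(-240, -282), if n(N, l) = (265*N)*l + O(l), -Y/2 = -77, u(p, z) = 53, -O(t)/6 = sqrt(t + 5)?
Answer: -131670 - 6*sqrt(159)/53 ≈ -1.3167e+5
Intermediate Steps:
O(t) = -6*sqrt(5 + t) (O(t) = -6*sqrt(t + 5) = -6*sqrt(5 + t))
Y = 154 (Y = -2*(-77) = 154)
n(N, l) = -6*sqrt(5 + l) + 265*N*l (n(N, l) = (265*N)*l - 6*sqrt(5 + l) = 265*N*l - 6*sqrt(5 + l) = -6*sqrt(5 + l) + 265*N*l)
n(-171, Y)/u(-240, -282) = (-6*sqrt(5 + 154) + 265*(-171)*154)/53 = (-6*sqrt(159) - 6978510)*(1/53) = (-6978510 - 6*sqrt(159))*(1/53) = -131670 - 6*sqrt(159)/53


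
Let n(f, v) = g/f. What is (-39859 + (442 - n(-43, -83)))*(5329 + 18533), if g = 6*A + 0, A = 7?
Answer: -40443441318/43 ≈ -9.4055e+8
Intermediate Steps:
g = 42 (g = 6*7 + 0 = 42 + 0 = 42)
n(f, v) = 42/f
(-39859 + (442 - n(-43, -83)))*(5329 + 18533) = (-39859 + (442 - 42/(-43)))*(5329 + 18533) = (-39859 + (442 - 42*(-1)/43))*23862 = (-39859 + (442 - 1*(-42/43)))*23862 = (-39859 + (442 + 42/43))*23862 = (-39859 + 19048/43)*23862 = -1694889/43*23862 = -40443441318/43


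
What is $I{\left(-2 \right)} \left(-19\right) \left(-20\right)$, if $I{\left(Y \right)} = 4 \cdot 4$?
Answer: $6080$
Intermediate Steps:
$I{\left(Y \right)} = 16$
$I{\left(-2 \right)} \left(-19\right) \left(-20\right) = 16 \left(-19\right) \left(-20\right) = \left(-304\right) \left(-20\right) = 6080$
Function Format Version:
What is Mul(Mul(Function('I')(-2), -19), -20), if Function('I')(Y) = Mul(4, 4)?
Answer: 6080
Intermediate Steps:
Function('I')(Y) = 16
Mul(Mul(Function('I')(-2), -19), -20) = Mul(Mul(16, -19), -20) = Mul(-304, -20) = 6080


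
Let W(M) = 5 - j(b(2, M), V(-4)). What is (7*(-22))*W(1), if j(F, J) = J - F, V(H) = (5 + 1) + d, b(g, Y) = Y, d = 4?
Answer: 616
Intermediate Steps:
V(H) = 10 (V(H) = (5 + 1) + 4 = 6 + 4 = 10)
W(M) = -5 + M (W(M) = 5 - (10 - M) = 5 + (-10 + M) = -5 + M)
(7*(-22))*W(1) = (7*(-22))*(-5 + 1) = -154*(-4) = 616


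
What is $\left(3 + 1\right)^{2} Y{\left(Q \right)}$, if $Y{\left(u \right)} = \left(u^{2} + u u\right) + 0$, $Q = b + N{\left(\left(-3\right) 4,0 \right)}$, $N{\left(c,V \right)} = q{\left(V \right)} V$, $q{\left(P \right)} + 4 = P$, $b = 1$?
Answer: $32$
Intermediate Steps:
$q{\left(P \right)} = -4 + P$
$N{\left(c,V \right)} = V \left(-4 + V\right)$ ($N{\left(c,V \right)} = \left(-4 + V\right) V = V \left(-4 + V\right)$)
$Q = 1$ ($Q = 1 + 0 \left(-4 + 0\right) = 1 + 0 \left(-4\right) = 1 + 0 = 1$)
$Y{\left(u \right)} = 2 u^{2}$ ($Y{\left(u \right)} = \left(u^{2} + u^{2}\right) + 0 = 2 u^{2} + 0 = 2 u^{2}$)
$\left(3 + 1\right)^{2} Y{\left(Q \right)} = \left(3 + 1\right)^{2} \cdot 2 \cdot 1^{2} = 4^{2} \cdot 2 \cdot 1 = 16 \cdot 2 = 32$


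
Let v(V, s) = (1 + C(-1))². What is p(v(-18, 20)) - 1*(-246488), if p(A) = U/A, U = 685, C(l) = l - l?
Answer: 247173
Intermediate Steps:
C(l) = 0
v(V, s) = 1 (v(V, s) = (1 + 0)² = 1² = 1)
p(A) = 685/A
p(v(-18, 20)) - 1*(-246488) = 685/1 - 1*(-246488) = 685*1 + 246488 = 685 + 246488 = 247173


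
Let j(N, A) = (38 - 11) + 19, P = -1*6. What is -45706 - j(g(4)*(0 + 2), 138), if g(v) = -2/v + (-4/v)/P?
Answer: -45752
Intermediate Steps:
P = -6
g(v) = -4/(3*v) (g(v) = -2/v - 4/v/(-6) = -2/v - 4/v*(-⅙) = -2/v + 2/(3*v) = -4/(3*v))
j(N, A) = 46 (j(N, A) = 27 + 19 = 46)
-45706 - j(g(4)*(0 + 2), 138) = -45706 - 1*46 = -45706 - 46 = -45752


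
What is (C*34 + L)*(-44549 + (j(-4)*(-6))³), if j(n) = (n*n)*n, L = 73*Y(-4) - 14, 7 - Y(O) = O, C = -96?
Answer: -140031923625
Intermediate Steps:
Y(O) = 7 - O
L = 789 (L = 73*(7 - 1*(-4)) - 14 = 73*(7 + 4) - 14 = 73*11 - 14 = 803 - 14 = 789)
j(n) = n³ (j(n) = n²*n = n³)
(C*34 + L)*(-44549 + (j(-4)*(-6))³) = (-96*34 + 789)*(-44549 + ((-4)³*(-6))³) = (-3264 + 789)*(-44549 + (-64*(-6))³) = -2475*(-44549 + 384³) = -2475*(-44549 + 56623104) = -2475*56578555 = -140031923625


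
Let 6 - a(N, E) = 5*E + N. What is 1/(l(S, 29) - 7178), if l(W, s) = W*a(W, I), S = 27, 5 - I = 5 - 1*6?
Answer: -1/8555 ≈ -0.00011689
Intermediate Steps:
I = 6 (I = 5 - (5 - 1*6) = 5 - (5 - 6) = 5 - 1*(-1) = 5 + 1 = 6)
a(N, E) = 6 - N - 5*E (a(N, E) = 6 - (5*E + N) = 6 - (N + 5*E) = 6 + (-N - 5*E) = 6 - N - 5*E)
l(W, s) = W*(-24 - W) (l(W, s) = W*(6 - W - 5*6) = W*(6 - W - 30) = W*(-24 - W))
1/(l(S, 29) - 7178) = 1/(-1*27*(24 + 27) - 7178) = 1/(-1*27*51 - 7178) = 1/(-1377 - 7178) = 1/(-8555) = -1/8555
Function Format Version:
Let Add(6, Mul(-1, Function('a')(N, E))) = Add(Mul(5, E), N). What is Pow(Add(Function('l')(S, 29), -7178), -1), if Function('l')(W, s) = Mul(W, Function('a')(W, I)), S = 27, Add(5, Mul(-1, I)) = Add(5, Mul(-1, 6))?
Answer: Rational(-1, 8555) ≈ -0.00011689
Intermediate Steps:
I = 6 (I = Add(5, Mul(-1, Add(5, Mul(-1, 6)))) = Add(5, Mul(-1, Add(5, -6))) = Add(5, Mul(-1, -1)) = Add(5, 1) = 6)
Function('a')(N, E) = Add(6, Mul(-1, N), Mul(-5, E)) (Function('a')(N, E) = Add(6, Mul(-1, Add(Mul(5, E), N))) = Add(6, Mul(-1, Add(N, Mul(5, E)))) = Add(6, Add(Mul(-1, N), Mul(-5, E))) = Add(6, Mul(-1, N), Mul(-5, E)))
Function('l')(W, s) = Mul(W, Add(-24, Mul(-1, W))) (Function('l')(W, s) = Mul(W, Add(6, Mul(-1, W), Mul(-5, 6))) = Mul(W, Add(6, Mul(-1, W), -30)) = Mul(W, Add(-24, Mul(-1, W))))
Pow(Add(Function('l')(S, 29), -7178), -1) = Pow(Add(Mul(-1, 27, Add(24, 27)), -7178), -1) = Pow(Add(Mul(-1, 27, 51), -7178), -1) = Pow(Add(-1377, -7178), -1) = Pow(-8555, -1) = Rational(-1, 8555)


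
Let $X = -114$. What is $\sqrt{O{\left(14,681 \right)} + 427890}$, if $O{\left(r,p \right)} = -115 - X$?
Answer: $\sqrt{427889} \approx 654.13$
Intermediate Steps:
$O{\left(r,p \right)} = -1$ ($O{\left(r,p \right)} = -115 - -114 = -115 + 114 = -1$)
$\sqrt{O{\left(14,681 \right)} + 427890} = \sqrt{-1 + 427890} = \sqrt{427889}$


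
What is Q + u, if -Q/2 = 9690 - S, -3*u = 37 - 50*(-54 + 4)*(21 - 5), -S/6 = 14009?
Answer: -602501/3 ≈ -2.0083e+5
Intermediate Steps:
S = -84054 (S = -6*14009 = -84054)
u = -40037/3 (u = -(37 - 50*(-54 + 4)*(21 - 5))/3 = -(37 - (-2500)*16)/3 = -(37 - 50*(-800))/3 = -(37 + 40000)/3 = -⅓*40037 = -40037/3 ≈ -13346.)
Q = -187488 (Q = -2*(9690 - 1*(-84054)) = -2*(9690 + 84054) = -2*93744 = -187488)
Q + u = -187488 - 40037/3 = -602501/3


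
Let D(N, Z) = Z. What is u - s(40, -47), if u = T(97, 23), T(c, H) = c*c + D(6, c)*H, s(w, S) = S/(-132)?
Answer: 1536433/132 ≈ 11640.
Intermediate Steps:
s(w, S) = -S/132 (s(w, S) = S*(-1/132) = -S/132)
T(c, H) = c**2 + H*c (T(c, H) = c*c + c*H = c**2 + H*c)
u = 11640 (u = 97*(23 + 97) = 97*120 = 11640)
u - s(40, -47) = 11640 - (-1)*(-47)/132 = 11640 - 1*47/132 = 11640 - 47/132 = 1536433/132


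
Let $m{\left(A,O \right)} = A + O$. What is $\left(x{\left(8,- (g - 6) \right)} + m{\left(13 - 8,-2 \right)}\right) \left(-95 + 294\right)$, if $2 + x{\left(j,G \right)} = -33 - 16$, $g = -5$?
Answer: $-9552$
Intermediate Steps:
$x{\left(j,G \right)} = -51$ ($x{\left(j,G \right)} = -2 - 49 = -51$)
$\left(x{\left(8,- (g - 6) \right)} + m{\left(13 - 8,-2 \right)}\right) \left(-95 + 294\right) = \left(-51 + \left(\left(13 - 8\right) - 2\right)\right) \left(-95 + 294\right) = \left(-51 + \left(\left(13 - 8\right) - 2\right)\right) 199 = \left(-51 + \left(5 - 2\right)\right) 199 = \left(-51 + 3\right) 199 = \left(-48\right) 199 = -9552$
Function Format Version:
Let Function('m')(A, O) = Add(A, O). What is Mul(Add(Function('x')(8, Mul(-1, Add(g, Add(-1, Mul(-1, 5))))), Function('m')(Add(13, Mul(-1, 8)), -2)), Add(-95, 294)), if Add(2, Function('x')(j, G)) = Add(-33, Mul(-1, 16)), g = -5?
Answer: -9552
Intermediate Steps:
Function('x')(j, G) = -51 (Function('x')(j, G) = Add(-2, Add(-33, Mul(-1, 16))) = Add(-2, Add(-33, -16)) = Add(-2, -49) = -51)
Mul(Add(Function('x')(8, Mul(-1, Add(g, Add(-1, Mul(-1, 5))))), Function('m')(Add(13, Mul(-1, 8)), -2)), Add(-95, 294)) = Mul(Add(-51, Add(Add(13, Mul(-1, 8)), -2)), Add(-95, 294)) = Mul(Add(-51, Add(Add(13, -8), -2)), 199) = Mul(Add(-51, Add(5, -2)), 199) = Mul(Add(-51, 3), 199) = Mul(-48, 199) = -9552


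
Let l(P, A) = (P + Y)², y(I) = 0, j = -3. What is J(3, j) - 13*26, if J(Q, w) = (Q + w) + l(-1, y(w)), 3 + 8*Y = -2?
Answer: -21463/64 ≈ -335.36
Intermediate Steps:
Y = -5/8 (Y = -3/8 + (⅛)*(-2) = -3/8 - ¼ = -5/8 ≈ -0.62500)
l(P, A) = (-5/8 + P)² (l(P, A) = (P - 5/8)² = (-5/8 + P)²)
J(Q, w) = 169/64 + Q + w (J(Q, w) = (Q + w) + (-5 + 8*(-1))²/64 = (Q + w) + (-5 - 8)²/64 = (Q + w) + (1/64)*(-13)² = (Q + w) + (1/64)*169 = (Q + w) + 169/64 = 169/64 + Q + w)
J(3, j) - 13*26 = (169/64 + 3 - 3) - 13*26 = 169/64 - 338 = -21463/64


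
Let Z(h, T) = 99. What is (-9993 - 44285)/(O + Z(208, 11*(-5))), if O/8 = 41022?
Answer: -54278/328275 ≈ -0.16534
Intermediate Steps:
O = 328176 (O = 8*41022 = 328176)
(-9993 - 44285)/(O + Z(208, 11*(-5))) = (-9993 - 44285)/(328176 + 99) = -54278/328275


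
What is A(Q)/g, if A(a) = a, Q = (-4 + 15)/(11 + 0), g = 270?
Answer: 1/270 ≈ 0.0037037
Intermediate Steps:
Q = 1 (Q = 11/11 = 11*(1/11) = 1)
A(Q)/g = 1/270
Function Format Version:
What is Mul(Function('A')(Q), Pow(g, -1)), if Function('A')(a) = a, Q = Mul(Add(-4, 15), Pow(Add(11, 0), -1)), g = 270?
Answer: Rational(1, 270) ≈ 0.0037037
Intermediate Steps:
Q = 1 (Q = Mul(11, Pow(11, -1)) = Mul(11, Rational(1, 11)) = 1)
Mul(Function('A')(Q), Pow(g, -1)) = Mul(1, Pow(270, -1)) = Mul(1, Rational(1, 270)) = Rational(1, 270)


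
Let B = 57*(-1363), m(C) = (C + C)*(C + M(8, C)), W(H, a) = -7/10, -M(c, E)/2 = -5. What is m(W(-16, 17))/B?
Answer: 217/1294850 ≈ 0.00016759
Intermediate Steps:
M(c, E) = 10 (M(c, E) = -2*(-5) = 10)
W(H, a) = -7/10 (W(H, a) = -7*⅒ = -7/10)
m(C) = 2*C*(10 + C) (m(C) = (C + C)*(C + 10) = (2*C)*(10 + C) = 2*C*(10 + C))
B = -77691
m(W(-16, 17))/B = (2*(-7/10)*(10 - 7/10))/(-77691) = (2*(-7/10)*(93/10))*(-1/77691) = -651/50*(-1/77691) = 217/1294850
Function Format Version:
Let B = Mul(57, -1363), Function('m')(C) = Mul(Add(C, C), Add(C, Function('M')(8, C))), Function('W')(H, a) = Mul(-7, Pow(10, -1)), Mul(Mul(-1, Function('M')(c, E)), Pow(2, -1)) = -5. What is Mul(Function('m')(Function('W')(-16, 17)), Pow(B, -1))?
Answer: Rational(217, 1294850) ≈ 0.00016759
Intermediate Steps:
Function('M')(c, E) = 10 (Function('M')(c, E) = Mul(-2, -5) = 10)
Function('W')(H, a) = Rational(-7, 10) (Function('W')(H, a) = Mul(-7, Rational(1, 10)) = Rational(-7, 10))
Function('m')(C) = Mul(2, C, Add(10, C)) (Function('m')(C) = Mul(Add(C, C), Add(C, 10)) = Mul(Mul(2, C), Add(10, C)) = Mul(2, C, Add(10, C)))
B = -77691
Mul(Function('m')(Function('W')(-16, 17)), Pow(B, -1)) = Mul(Mul(2, Rational(-7, 10), Add(10, Rational(-7, 10))), Pow(-77691, -1)) = Mul(Mul(2, Rational(-7, 10), Rational(93, 10)), Rational(-1, 77691)) = Mul(Rational(-651, 50), Rational(-1, 77691)) = Rational(217, 1294850)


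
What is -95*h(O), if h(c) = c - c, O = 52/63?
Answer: 0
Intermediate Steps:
O = 52/63 (O = 52*(1/63) = 52/63 ≈ 0.82540)
h(c) = 0
-95*h(O) = -95*0 = 0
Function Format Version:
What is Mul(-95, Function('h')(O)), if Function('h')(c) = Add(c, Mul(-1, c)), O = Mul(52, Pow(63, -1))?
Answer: 0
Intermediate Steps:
O = Rational(52, 63) (O = Mul(52, Rational(1, 63)) = Rational(52, 63) ≈ 0.82540)
Function('h')(c) = 0
Mul(-95, Function('h')(O)) = Mul(-95, 0) = 0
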